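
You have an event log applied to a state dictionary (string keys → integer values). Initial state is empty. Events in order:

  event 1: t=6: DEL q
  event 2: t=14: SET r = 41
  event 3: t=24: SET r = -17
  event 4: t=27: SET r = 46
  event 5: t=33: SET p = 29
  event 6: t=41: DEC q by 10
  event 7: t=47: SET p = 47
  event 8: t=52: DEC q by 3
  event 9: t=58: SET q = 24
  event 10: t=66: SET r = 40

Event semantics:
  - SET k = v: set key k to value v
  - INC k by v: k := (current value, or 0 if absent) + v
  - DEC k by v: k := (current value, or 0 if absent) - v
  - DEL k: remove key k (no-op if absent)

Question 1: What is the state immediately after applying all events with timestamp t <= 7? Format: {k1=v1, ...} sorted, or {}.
Apply events with t <= 7 (1 events):
  after event 1 (t=6: DEL q): {}

Answer: {}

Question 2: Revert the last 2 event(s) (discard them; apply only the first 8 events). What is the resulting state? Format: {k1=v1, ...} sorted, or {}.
Keep first 8 events (discard last 2):
  after event 1 (t=6: DEL q): {}
  after event 2 (t=14: SET r = 41): {r=41}
  after event 3 (t=24: SET r = -17): {r=-17}
  after event 4 (t=27: SET r = 46): {r=46}
  after event 5 (t=33: SET p = 29): {p=29, r=46}
  after event 6 (t=41: DEC q by 10): {p=29, q=-10, r=46}
  after event 7 (t=47: SET p = 47): {p=47, q=-10, r=46}
  after event 8 (t=52: DEC q by 3): {p=47, q=-13, r=46}

Answer: {p=47, q=-13, r=46}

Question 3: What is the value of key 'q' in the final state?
Track key 'q' through all 10 events:
  event 1 (t=6: DEL q): q (absent) -> (absent)
  event 2 (t=14: SET r = 41): q unchanged
  event 3 (t=24: SET r = -17): q unchanged
  event 4 (t=27: SET r = 46): q unchanged
  event 5 (t=33: SET p = 29): q unchanged
  event 6 (t=41: DEC q by 10): q (absent) -> -10
  event 7 (t=47: SET p = 47): q unchanged
  event 8 (t=52: DEC q by 3): q -10 -> -13
  event 9 (t=58: SET q = 24): q -13 -> 24
  event 10 (t=66: SET r = 40): q unchanged
Final: q = 24

Answer: 24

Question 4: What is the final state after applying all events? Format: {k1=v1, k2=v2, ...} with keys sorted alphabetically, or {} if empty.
Answer: {p=47, q=24, r=40}

Derivation:
  after event 1 (t=6: DEL q): {}
  after event 2 (t=14: SET r = 41): {r=41}
  after event 3 (t=24: SET r = -17): {r=-17}
  after event 4 (t=27: SET r = 46): {r=46}
  after event 5 (t=33: SET p = 29): {p=29, r=46}
  after event 6 (t=41: DEC q by 10): {p=29, q=-10, r=46}
  after event 7 (t=47: SET p = 47): {p=47, q=-10, r=46}
  after event 8 (t=52: DEC q by 3): {p=47, q=-13, r=46}
  after event 9 (t=58: SET q = 24): {p=47, q=24, r=46}
  after event 10 (t=66: SET r = 40): {p=47, q=24, r=40}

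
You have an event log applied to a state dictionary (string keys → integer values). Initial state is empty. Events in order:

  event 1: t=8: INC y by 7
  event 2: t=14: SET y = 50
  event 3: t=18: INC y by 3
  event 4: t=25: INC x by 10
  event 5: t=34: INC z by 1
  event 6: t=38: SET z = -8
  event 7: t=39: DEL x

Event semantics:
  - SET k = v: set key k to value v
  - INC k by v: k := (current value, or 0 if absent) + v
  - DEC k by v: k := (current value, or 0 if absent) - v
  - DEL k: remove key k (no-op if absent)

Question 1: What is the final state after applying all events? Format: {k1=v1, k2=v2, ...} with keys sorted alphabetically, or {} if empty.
Answer: {y=53, z=-8}

Derivation:
  after event 1 (t=8: INC y by 7): {y=7}
  after event 2 (t=14: SET y = 50): {y=50}
  after event 3 (t=18: INC y by 3): {y=53}
  after event 4 (t=25: INC x by 10): {x=10, y=53}
  after event 5 (t=34: INC z by 1): {x=10, y=53, z=1}
  after event 6 (t=38: SET z = -8): {x=10, y=53, z=-8}
  after event 7 (t=39: DEL x): {y=53, z=-8}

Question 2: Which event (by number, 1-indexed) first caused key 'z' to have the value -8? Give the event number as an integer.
Answer: 6

Derivation:
Looking for first event where z becomes -8:
  event 5: z = 1
  event 6: z 1 -> -8  <-- first match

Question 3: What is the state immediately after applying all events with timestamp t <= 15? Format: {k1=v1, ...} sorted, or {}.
Apply events with t <= 15 (2 events):
  after event 1 (t=8: INC y by 7): {y=7}
  after event 2 (t=14: SET y = 50): {y=50}

Answer: {y=50}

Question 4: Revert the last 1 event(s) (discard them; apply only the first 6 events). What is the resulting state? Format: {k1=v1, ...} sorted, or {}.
Keep first 6 events (discard last 1):
  after event 1 (t=8: INC y by 7): {y=7}
  after event 2 (t=14: SET y = 50): {y=50}
  after event 3 (t=18: INC y by 3): {y=53}
  after event 4 (t=25: INC x by 10): {x=10, y=53}
  after event 5 (t=34: INC z by 1): {x=10, y=53, z=1}
  after event 6 (t=38: SET z = -8): {x=10, y=53, z=-8}

Answer: {x=10, y=53, z=-8}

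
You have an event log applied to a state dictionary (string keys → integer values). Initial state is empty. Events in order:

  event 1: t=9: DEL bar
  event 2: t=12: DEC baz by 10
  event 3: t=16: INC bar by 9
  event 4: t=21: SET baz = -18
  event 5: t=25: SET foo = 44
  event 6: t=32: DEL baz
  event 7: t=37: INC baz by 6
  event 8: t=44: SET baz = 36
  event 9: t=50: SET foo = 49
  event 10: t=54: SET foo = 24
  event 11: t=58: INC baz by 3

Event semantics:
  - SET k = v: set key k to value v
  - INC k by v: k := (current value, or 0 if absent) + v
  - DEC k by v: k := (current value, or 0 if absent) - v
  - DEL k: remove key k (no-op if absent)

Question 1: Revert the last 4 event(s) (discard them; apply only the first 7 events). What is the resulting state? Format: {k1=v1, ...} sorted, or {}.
Answer: {bar=9, baz=6, foo=44}

Derivation:
Keep first 7 events (discard last 4):
  after event 1 (t=9: DEL bar): {}
  after event 2 (t=12: DEC baz by 10): {baz=-10}
  after event 3 (t=16: INC bar by 9): {bar=9, baz=-10}
  after event 4 (t=21: SET baz = -18): {bar=9, baz=-18}
  after event 5 (t=25: SET foo = 44): {bar=9, baz=-18, foo=44}
  after event 6 (t=32: DEL baz): {bar=9, foo=44}
  after event 7 (t=37: INC baz by 6): {bar=9, baz=6, foo=44}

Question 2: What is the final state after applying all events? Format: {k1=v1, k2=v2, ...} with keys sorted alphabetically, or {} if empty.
  after event 1 (t=9: DEL bar): {}
  after event 2 (t=12: DEC baz by 10): {baz=-10}
  after event 3 (t=16: INC bar by 9): {bar=9, baz=-10}
  after event 4 (t=21: SET baz = -18): {bar=9, baz=-18}
  after event 5 (t=25: SET foo = 44): {bar=9, baz=-18, foo=44}
  after event 6 (t=32: DEL baz): {bar=9, foo=44}
  after event 7 (t=37: INC baz by 6): {bar=9, baz=6, foo=44}
  after event 8 (t=44: SET baz = 36): {bar=9, baz=36, foo=44}
  after event 9 (t=50: SET foo = 49): {bar=9, baz=36, foo=49}
  after event 10 (t=54: SET foo = 24): {bar=9, baz=36, foo=24}
  after event 11 (t=58: INC baz by 3): {bar=9, baz=39, foo=24}

Answer: {bar=9, baz=39, foo=24}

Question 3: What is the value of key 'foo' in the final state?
Answer: 24

Derivation:
Track key 'foo' through all 11 events:
  event 1 (t=9: DEL bar): foo unchanged
  event 2 (t=12: DEC baz by 10): foo unchanged
  event 3 (t=16: INC bar by 9): foo unchanged
  event 4 (t=21: SET baz = -18): foo unchanged
  event 5 (t=25: SET foo = 44): foo (absent) -> 44
  event 6 (t=32: DEL baz): foo unchanged
  event 7 (t=37: INC baz by 6): foo unchanged
  event 8 (t=44: SET baz = 36): foo unchanged
  event 9 (t=50: SET foo = 49): foo 44 -> 49
  event 10 (t=54: SET foo = 24): foo 49 -> 24
  event 11 (t=58: INC baz by 3): foo unchanged
Final: foo = 24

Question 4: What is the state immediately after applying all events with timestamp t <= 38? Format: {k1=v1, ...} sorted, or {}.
Answer: {bar=9, baz=6, foo=44}

Derivation:
Apply events with t <= 38 (7 events):
  after event 1 (t=9: DEL bar): {}
  after event 2 (t=12: DEC baz by 10): {baz=-10}
  after event 3 (t=16: INC bar by 9): {bar=9, baz=-10}
  after event 4 (t=21: SET baz = -18): {bar=9, baz=-18}
  after event 5 (t=25: SET foo = 44): {bar=9, baz=-18, foo=44}
  after event 6 (t=32: DEL baz): {bar=9, foo=44}
  after event 7 (t=37: INC baz by 6): {bar=9, baz=6, foo=44}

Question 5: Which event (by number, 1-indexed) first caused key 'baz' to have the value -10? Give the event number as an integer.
Looking for first event where baz becomes -10:
  event 2: baz (absent) -> -10  <-- first match

Answer: 2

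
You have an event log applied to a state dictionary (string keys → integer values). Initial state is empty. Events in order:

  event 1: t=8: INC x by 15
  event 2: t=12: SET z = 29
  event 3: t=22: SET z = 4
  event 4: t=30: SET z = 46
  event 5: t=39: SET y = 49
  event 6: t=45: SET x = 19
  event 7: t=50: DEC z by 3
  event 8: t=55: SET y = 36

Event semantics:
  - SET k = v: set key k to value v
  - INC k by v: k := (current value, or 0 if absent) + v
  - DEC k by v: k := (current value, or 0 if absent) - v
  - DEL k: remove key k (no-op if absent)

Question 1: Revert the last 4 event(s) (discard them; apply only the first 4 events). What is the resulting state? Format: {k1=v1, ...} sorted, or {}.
Keep first 4 events (discard last 4):
  after event 1 (t=8: INC x by 15): {x=15}
  after event 2 (t=12: SET z = 29): {x=15, z=29}
  after event 3 (t=22: SET z = 4): {x=15, z=4}
  after event 4 (t=30: SET z = 46): {x=15, z=46}

Answer: {x=15, z=46}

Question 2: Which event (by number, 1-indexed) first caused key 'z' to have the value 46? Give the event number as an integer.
Answer: 4

Derivation:
Looking for first event where z becomes 46:
  event 2: z = 29
  event 3: z = 4
  event 4: z 4 -> 46  <-- first match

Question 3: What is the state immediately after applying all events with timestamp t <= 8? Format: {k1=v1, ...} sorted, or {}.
Apply events with t <= 8 (1 events):
  after event 1 (t=8: INC x by 15): {x=15}

Answer: {x=15}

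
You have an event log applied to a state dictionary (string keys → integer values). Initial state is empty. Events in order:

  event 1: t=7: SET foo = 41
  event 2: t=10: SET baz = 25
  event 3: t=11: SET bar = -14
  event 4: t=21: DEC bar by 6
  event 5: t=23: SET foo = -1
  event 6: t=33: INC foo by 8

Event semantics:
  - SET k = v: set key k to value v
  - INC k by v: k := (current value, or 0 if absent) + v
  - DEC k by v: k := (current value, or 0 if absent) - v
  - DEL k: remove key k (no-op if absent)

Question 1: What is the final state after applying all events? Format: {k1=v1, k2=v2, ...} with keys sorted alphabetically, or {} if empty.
  after event 1 (t=7: SET foo = 41): {foo=41}
  after event 2 (t=10: SET baz = 25): {baz=25, foo=41}
  after event 3 (t=11: SET bar = -14): {bar=-14, baz=25, foo=41}
  after event 4 (t=21: DEC bar by 6): {bar=-20, baz=25, foo=41}
  after event 5 (t=23: SET foo = -1): {bar=-20, baz=25, foo=-1}
  after event 6 (t=33: INC foo by 8): {bar=-20, baz=25, foo=7}

Answer: {bar=-20, baz=25, foo=7}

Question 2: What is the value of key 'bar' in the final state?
Track key 'bar' through all 6 events:
  event 1 (t=7: SET foo = 41): bar unchanged
  event 2 (t=10: SET baz = 25): bar unchanged
  event 3 (t=11: SET bar = -14): bar (absent) -> -14
  event 4 (t=21: DEC bar by 6): bar -14 -> -20
  event 5 (t=23: SET foo = -1): bar unchanged
  event 6 (t=33: INC foo by 8): bar unchanged
Final: bar = -20

Answer: -20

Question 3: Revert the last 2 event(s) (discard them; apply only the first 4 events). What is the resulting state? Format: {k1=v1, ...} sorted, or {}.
Answer: {bar=-20, baz=25, foo=41}

Derivation:
Keep first 4 events (discard last 2):
  after event 1 (t=7: SET foo = 41): {foo=41}
  after event 2 (t=10: SET baz = 25): {baz=25, foo=41}
  after event 3 (t=11: SET bar = -14): {bar=-14, baz=25, foo=41}
  after event 4 (t=21: DEC bar by 6): {bar=-20, baz=25, foo=41}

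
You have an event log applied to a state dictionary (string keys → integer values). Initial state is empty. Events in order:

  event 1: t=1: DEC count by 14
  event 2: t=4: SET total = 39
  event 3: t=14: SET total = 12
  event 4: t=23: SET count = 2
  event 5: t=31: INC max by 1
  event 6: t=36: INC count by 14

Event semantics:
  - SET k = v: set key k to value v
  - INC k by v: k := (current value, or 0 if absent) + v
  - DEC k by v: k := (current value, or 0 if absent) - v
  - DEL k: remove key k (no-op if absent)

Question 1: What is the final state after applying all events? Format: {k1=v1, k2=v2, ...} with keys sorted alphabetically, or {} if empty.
Answer: {count=16, max=1, total=12}

Derivation:
  after event 1 (t=1: DEC count by 14): {count=-14}
  after event 2 (t=4: SET total = 39): {count=-14, total=39}
  after event 3 (t=14: SET total = 12): {count=-14, total=12}
  after event 4 (t=23: SET count = 2): {count=2, total=12}
  after event 5 (t=31: INC max by 1): {count=2, max=1, total=12}
  after event 6 (t=36: INC count by 14): {count=16, max=1, total=12}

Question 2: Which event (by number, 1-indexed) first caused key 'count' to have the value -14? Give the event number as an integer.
Answer: 1

Derivation:
Looking for first event where count becomes -14:
  event 1: count (absent) -> -14  <-- first match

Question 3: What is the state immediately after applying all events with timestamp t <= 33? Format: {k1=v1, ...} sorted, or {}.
Answer: {count=2, max=1, total=12}

Derivation:
Apply events with t <= 33 (5 events):
  after event 1 (t=1: DEC count by 14): {count=-14}
  after event 2 (t=4: SET total = 39): {count=-14, total=39}
  after event 3 (t=14: SET total = 12): {count=-14, total=12}
  after event 4 (t=23: SET count = 2): {count=2, total=12}
  after event 5 (t=31: INC max by 1): {count=2, max=1, total=12}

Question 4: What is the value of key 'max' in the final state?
Track key 'max' through all 6 events:
  event 1 (t=1: DEC count by 14): max unchanged
  event 2 (t=4: SET total = 39): max unchanged
  event 3 (t=14: SET total = 12): max unchanged
  event 4 (t=23: SET count = 2): max unchanged
  event 5 (t=31: INC max by 1): max (absent) -> 1
  event 6 (t=36: INC count by 14): max unchanged
Final: max = 1

Answer: 1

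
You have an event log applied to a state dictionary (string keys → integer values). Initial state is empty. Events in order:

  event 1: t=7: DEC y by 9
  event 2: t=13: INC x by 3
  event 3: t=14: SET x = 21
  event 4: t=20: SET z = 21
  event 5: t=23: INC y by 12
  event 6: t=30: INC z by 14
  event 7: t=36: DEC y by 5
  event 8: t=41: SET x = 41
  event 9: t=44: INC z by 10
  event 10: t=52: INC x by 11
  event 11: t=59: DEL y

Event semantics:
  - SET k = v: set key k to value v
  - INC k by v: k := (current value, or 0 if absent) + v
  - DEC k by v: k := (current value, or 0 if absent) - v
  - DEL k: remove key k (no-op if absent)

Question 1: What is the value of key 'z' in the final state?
Track key 'z' through all 11 events:
  event 1 (t=7: DEC y by 9): z unchanged
  event 2 (t=13: INC x by 3): z unchanged
  event 3 (t=14: SET x = 21): z unchanged
  event 4 (t=20: SET z = 21): z (absent) -> 21
  event 5 (t=23: INC y by 12): z unchanged
  event 6 (t=30: INC z by 14): z 21 -> 35
  event 7 (t=36: DEC y by 5): z unchanged
  event 8 (t=41: SET x = 41): z unchanged
  event 9 (t=44: INC z by 10): z 35 -> 45
  event 10 (t=52: INC x by 11): z unchanged
  event 11 (t=59: DEL y): z unchanged
Final: z = 45

Answer: 45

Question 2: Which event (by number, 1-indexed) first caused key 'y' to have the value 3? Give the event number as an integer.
Answer: 5

Derivation:
Looking for first event where y becomes 3:
  event 1: y = -9
  event 2: y = -9
  event 3: y = -9
  event 4: y = -9
  event 5: y -9 -> 3  <-- first match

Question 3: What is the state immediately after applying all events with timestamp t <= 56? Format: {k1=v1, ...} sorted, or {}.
Apply events with t <= 56 (10 events):
  after event 1 (t=7: DEC y by 9): {y=-9}
  after event 2 (t=13: INC x by 3): {x=3, y=-9}
  after event 3 (t=14: SET x = 21): {x=21, y=-9}
  after event 4 (t=20: SET z = 21): {x=21, y=-9, z=21}
  after event 5 (t=23: INC y by 12): {x=21, y=3, z=21}
  after event 6 (t=30: INC z by 14): {x=21, y=3, z=35}
  after event 7 (t=36: DEC y by 5): {x=21, y=-2, z=35}
  after event 8 (t=41: SET x = 41): {x=41, y=-2, z=35}
  after event 9 (t=44: INC z by 10): {x=41, y=-2, z=45}
  after event 10 (t=52: INC x by 11): {x=52, y=-2, z=45}

Answer: {x=52, y=-2, z=45}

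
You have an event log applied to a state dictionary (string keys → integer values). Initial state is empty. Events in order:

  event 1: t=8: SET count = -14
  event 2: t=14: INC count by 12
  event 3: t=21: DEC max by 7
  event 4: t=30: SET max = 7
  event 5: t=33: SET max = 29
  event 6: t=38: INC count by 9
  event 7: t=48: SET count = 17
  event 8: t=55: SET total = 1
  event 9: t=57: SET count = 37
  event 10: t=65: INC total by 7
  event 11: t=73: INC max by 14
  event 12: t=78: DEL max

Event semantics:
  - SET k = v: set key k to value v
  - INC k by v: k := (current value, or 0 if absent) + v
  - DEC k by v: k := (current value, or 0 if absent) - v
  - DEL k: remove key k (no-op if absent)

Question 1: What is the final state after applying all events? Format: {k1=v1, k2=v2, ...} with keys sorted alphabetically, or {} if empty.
  after event 1 (t=8: SET count = -14): {count=-14}
  after event 2 (t=14: INC count by 12): {count=-2}
  after event 3 (t=21: DEC max by 7): {count=-2, max=-7}
  after event 4 (t=30: SET max = 7): {count=-2, max=7}
  after event 5 (t=33: SET max = 29): {count=-2, max=29}
  after event 6 (t=38: INC count by 9): {count=7, max=29}
  after event 7 (t=48: SET count = 17): {count=17, max=29}
  after event 8 (t=55: SET total = 1): {count=17, max=29, total=1}
  after event 9 (t=57: SET count = 37): {count=37, max=29, total=1}
  after event 10 (t=65: INC total by 7): {count=37, max=29, total=8}
  after event 11 (t=73: INC max by 14): {count=37, max=43, total=8}
  after event 12 (t=78: DEL max): {count=37, total=8}

Answer: {count=37, total=8}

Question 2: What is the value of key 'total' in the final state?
Answer: 8

Derivation:
Track key 'total' through all 12 events:
  event 1 (t=8: SET count = -14): total unchanged
  event 2 (t=14: INC count by 12): total unchanged
  event 3 (t=21: DEC max by 7): total unchanged
  event 4 (t=30: SET max = 7): total unchanged
  event 5 (t=33: SET max = 29): total unchanged
  event 6 (t=38: INC count by 9): total unchanged
  event 7 (t=48: SET count = 17): total unchanged
  event 8 (t=55: SET total = 1): total (absent) -> 1
  event 9 (t=57: SET count = 37): total unchanged
  event 10 (t=65: INC total by 7): total 1 -> 8
  event 11 (t=73: INC max by 14): total unchanged
  event 12 (t=78: DEL max): total unchanged
Final: total = 8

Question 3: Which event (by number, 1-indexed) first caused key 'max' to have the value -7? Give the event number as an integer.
Answer: 3

Derivation:
Looking for first event where max becomes -7:
  event 3: max (absent) -> -7  <-- first match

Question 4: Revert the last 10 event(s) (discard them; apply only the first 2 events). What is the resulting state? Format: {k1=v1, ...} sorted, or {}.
Answer: {count=-2}

Derivation:
Keep first 2 events (discard last 10):
  after event 1 (t=8: SET count = -14): {count=-14}
  after event 2 (t=14: INC count by 12): {count=-2}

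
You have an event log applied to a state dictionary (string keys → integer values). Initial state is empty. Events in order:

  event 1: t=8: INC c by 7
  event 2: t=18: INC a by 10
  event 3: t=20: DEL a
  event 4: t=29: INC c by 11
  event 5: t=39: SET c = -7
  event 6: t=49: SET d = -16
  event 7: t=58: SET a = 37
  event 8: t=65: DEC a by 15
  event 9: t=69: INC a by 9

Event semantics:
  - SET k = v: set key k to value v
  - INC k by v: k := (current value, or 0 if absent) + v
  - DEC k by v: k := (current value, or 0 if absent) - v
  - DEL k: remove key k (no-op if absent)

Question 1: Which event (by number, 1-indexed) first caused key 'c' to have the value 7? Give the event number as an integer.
Answer: 1

Derivation:
Looking for first event where c becomes 7:
  event 1: c (absent) -> 7  <-- first match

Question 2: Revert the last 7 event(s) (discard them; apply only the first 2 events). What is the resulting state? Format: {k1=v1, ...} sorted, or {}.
Keep first 2 events (discard last 7):
  after event 1 (t=8: INC c by 7): {c=7}
  after event 2 (t=18: INC a by 10): {a=10, c=7}

Answer: {a=10, c=7}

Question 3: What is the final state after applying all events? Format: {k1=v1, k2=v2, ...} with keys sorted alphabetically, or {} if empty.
  after event 1 (t=8: INC c by 7): {c=7}
  after event 2 (t=18: INC a by 10): {a=10, c=7}
  after event 3 (t=20: DEL a): {c=7}
  after event 4 (t=29: INC c by 11): {c=18}
  after event 5 (t=39: SET c = -7): {c=-7}
  after event 6 (t=49: SET d = -16): {c=-7, d=-16}
  after event 7 (t=58: SET a = 37): {a=37, c=-7, d=-16}
  after event 8 (t=65: DEC a by 15): {a=22, c=-7, d=-16}
  after event 9 (t=69: INC a by 9): {a=31, c=-7, d=-16}

Answer: {a=31, c=-7, d=-16}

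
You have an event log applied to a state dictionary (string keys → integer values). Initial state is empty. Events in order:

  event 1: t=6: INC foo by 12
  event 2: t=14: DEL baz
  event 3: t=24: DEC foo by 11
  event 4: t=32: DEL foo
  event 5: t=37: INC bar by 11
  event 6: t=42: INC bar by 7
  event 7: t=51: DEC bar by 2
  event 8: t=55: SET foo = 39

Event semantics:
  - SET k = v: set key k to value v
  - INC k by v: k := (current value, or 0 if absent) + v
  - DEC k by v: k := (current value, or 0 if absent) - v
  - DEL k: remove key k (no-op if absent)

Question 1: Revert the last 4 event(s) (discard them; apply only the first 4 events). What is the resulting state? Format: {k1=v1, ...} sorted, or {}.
Keep first 4 events (discard last 4):
  after event 1 (t=6: INC foo by 12): {foo=12}
  after event 2 (t=14: DEL baz): {foo=12}
  after event 3 (t=24: DEC foo by 11): {foo=1}
  after event 4 (t=32: DEL foo): {}

Answer: {}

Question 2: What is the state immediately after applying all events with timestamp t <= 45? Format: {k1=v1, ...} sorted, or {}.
Apply events with t <= 45 (6 events):
  after event 1 (t=6: INC foo by 12): {foo=12}
  after event 2 (t=14: DEL baz): {foo=12}
  after event 3 (t=24: DEC foo by 11): {foo=1}
  after event 4 (t=32: DEL foo): {}
  after event 5 (t=37: INC bar by 11): {bar=11}
  after event 6 (t=42: INC bar by 7): {bar=18}

Answer: {bar=18}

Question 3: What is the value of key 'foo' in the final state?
Track key 'foo' through all 8 events:
  event 1 (t=6: INC foo by 12): foo (absent) -> 12
  event 2 (t=14: DEL baz): foo unchanged
  event 3 (t=24: DEC foo by 11): foo 12 -> 1
  event 4 (t=32: DEL foo): foo 1 -> (absent)
  event 5 (t=37: INC bar by 11): foo unchanged
  event 6 (t=42: INC bar by 7): foo unchanged
  event 7 (t=51: DEC bar by 2): foo unchanged
  event 8 (t=55: SET foo = 39): foo (absent) -> 39
Final: foo = 39

Answer: 39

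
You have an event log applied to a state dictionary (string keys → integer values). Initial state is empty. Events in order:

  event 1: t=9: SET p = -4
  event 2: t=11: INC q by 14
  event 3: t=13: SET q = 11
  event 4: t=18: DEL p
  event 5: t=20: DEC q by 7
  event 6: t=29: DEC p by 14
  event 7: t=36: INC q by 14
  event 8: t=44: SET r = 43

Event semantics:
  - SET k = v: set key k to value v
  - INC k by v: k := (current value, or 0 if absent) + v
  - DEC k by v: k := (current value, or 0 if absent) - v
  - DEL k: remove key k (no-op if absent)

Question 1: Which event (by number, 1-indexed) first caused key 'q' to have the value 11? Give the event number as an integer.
Looking for first event where q becomes 11:
  event 2: q = 14
  event 3: q 14 -> 11  <-- first match

Answer: 3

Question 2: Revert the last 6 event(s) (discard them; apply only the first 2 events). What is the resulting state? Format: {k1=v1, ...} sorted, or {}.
Answer: {p=-4, q=14}

Derivation:
Keep first 2 events (discard last 6):
  after event 1 (t=9: SET p = -4): {p=-4}
  after event 2 (t=11: INC q by 14): {p=-4, q=14}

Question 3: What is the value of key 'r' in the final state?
Track key 'r' through all 8 events:
  event 1 (t=9: SET p = -4): r unchanged
  event 2 (t=11: INC q by 14): r unchanged
  event 3 (t=13: SET q = 11): r unchanged
  event 4 (t=18: DEL p): r unchanged
  event 5 (t=20: DEC q by 7): r unchanged
  event 6 (t=29: DEC p by 14): r unchanged
  event 7 (t=36: INC q by 14): r unchanged
  event 8 (t=44: SET r = 43): r (absent) -> 43
Final: r = 43

Answer: 43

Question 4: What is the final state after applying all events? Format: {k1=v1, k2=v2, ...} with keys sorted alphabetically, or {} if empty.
  after event 1 (t=9: SET p = -4): {p=-4}
  after event 2 (t=11: INC q by 14): {p=-4, q=14}
  after event 3 (t=13: SET q = 11): {p=-4, q=11}
  after event 4 (t=18: DEL p): {q=11}
  after event 5 (t=20: DEC q by 7): {q=4}
  after event 6 (t=29: DEC p by 14): {p=-14, q=4}
  after event 7 (t=36: INC q by 14): {p=-14, q=18}
  after event 8 (t=44: SET r = 43): {p=-14, q=18, r=43}

Answer: {p=-14, q=18, r=43}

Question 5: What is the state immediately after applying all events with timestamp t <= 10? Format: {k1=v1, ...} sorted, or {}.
Answer: {p=-4}

Derivation:
Apply events with t <= 10 (1 events):
  after event 1 (t=9: SET p = -4): {p=-4}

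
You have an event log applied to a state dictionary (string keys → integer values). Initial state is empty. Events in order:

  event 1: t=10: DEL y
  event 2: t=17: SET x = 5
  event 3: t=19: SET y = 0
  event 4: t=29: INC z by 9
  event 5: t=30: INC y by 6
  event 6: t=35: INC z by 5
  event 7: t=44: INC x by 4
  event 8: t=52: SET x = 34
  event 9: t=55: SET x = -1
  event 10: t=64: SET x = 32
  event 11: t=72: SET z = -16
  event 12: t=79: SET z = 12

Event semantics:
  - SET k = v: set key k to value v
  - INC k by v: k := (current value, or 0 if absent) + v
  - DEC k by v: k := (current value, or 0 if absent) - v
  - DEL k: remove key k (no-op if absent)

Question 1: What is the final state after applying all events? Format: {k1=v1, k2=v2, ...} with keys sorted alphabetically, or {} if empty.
Answer: {x=32, y=6, z=12}

Derivation:
  after event 1 (t=10: DEL y): {}
  after event 2 (t=17: SET x = 5): {x=5}
  after event 3 (t=19: SET y = 0): {x=5, y=0}
  after event 4 (t=29: INC z by 9): {x=5, y=0, z=9}
  after event 5 (t=30: INC y by 6): {x=5, y=6, z=9}
  after event 6 (t=35: INC z by 5): {x=5, y=6, z=14}
  after event 7 (t=44: INC x by 4): {x=9, y=6, z=14}
  after event 8 (t=52: SET x = 34): {x=34, y=6, z=14}
  after event 9 (t=55: SET x = -1): {x=-1, y=6, z=14}
  after event 10 (t=64: SET x = 32): {x=32, y=6, z=14}
  after event 11 (t=72: SET z = -16): {x=32, y=6, z=-16}
  after event 12 (t=79: SET z = 12): {x=32, y=6, z=12}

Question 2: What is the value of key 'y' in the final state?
Track key 'y' through all 12 events:
  event 1 (t=10: DEL y): y (absent) -> (absent)
  event 2 (t=17: SET x = 5): y unchanged
  event 3 (t=19: SET y = 0): y (absent) -> 0
  event 4 (t=29: INC z by 9): y unchanged
  event 5 (t=30: INC y by 6): y 0 -> 6
  event 6 (t=35: INC z by 5): y unchanged
  event 7 (t=44: INC x by 4): y unchanged
  event 8 (t=52: SET x = 34): y unchanged
  event 9 (t=55: SET x = -1): y unchanged
  event 10 (t=64: SET x = 32): y unchanged
  event 11 (t=72: SET z = -16): y unchanged
  event 12 (t=79: SET z = 12): y unchanged
Final: y = 6

Answer: 6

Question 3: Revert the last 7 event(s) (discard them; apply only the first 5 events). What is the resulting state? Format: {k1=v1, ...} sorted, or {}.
Answer: {x=5, y=6, z=9}

Derivation:
Keep first 5 events (discard last 7):
  after event 1 (t=10: DEL y): {}
  after event 2 (t=17: SET x = 5): {x=5}
  after event 3 (t=19: SET y = 0): {x=5, y=0}
  after event 4 (t=29: INC z by 9): {x=5, y=0, z=9}
  after event 5 (t=30: INC y by 6): {x=5, y=6, z=9}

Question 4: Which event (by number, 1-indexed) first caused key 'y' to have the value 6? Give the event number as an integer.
Answer: 5

Derivation:
Looking for first event where y becomes 6:
  event 3: y = 0
  event 4: y = 0
  event 5: y 0 -> 6  <-- first match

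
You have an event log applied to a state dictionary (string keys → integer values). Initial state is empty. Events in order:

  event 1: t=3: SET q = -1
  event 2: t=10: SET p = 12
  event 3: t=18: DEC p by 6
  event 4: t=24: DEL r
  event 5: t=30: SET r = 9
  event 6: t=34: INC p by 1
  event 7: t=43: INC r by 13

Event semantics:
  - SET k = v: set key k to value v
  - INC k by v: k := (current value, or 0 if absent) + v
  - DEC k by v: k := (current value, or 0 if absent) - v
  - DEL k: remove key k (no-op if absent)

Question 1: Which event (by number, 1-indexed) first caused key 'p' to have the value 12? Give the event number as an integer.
Looking for first event where p becomes 12:
  event 2: p (absent) -> 12  <-- first match

Answer: 2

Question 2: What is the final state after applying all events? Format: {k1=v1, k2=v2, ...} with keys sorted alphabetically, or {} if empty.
  after event 1 (t=3: SET q = -1): {q=-1}
  after event 2 (t=10: SET p = 12): {p=12, q=-1}
  after event 3 (t=18: DEC p by 6): {p=6, q=-1}
  after event 4 (t=24: DEL r): {p=6, q=-1}
  after event 5 (t=30: SET r = 9): {p=6, q=-1, r=9}
  after event 6 (t=34: INC p by 1): {p=7, q=-1, r=9}
  after event 7 (t=43: INC r by 13): {p=7, q=-1, r=22}

Answer: {p=7, q=-1, r=22}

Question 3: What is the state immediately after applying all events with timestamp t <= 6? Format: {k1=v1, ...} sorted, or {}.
Apply events with t <= 6 (1 events):
  after event 1 (t=3: SET q = -1): {q=-1}

Answer: {q=-1}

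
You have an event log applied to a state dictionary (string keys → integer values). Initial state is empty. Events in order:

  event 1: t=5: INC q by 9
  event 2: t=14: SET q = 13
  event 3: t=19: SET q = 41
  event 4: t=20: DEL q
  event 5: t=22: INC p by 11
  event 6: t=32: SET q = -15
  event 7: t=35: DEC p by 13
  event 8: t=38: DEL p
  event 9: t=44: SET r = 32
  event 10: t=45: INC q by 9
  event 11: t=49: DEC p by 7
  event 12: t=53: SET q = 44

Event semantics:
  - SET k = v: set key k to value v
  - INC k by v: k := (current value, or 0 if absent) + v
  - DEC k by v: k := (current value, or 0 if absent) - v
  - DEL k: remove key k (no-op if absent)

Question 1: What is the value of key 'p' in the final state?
Answer: -7

Derivation:
Track key 'p' through all 12 events:
  event 1 (t=5: INC q by 9): p unchanged
  event 2 (t=14: SET q = 13): p unchanged
  event 3 (t=19: SET q = 41): p unchanged
  event 4 (t=20: DEL q): p unchanged
  event 5 (t=22: INC p by 11): p (absent) -> 11
  event 6 (t=32: SET q = -15): p unchanged
  event 7 (t=35: DEC p by 13): p 11 -> -2
  event 8 (t=38: DEL p): p -2 -> (absent)
  event 9 (t=44: SET r = 32): p unchanged
  event 10 (t=45: INC q by 9): p unchanged
  event 11 (t=49: DEC p by 7): p (absent) -> -7
  event 12 (t=53: SET q = 44): p unchanged
Final: p = -7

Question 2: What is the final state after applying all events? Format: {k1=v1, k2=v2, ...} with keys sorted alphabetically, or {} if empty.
  after event 1 (t=5: INC q by 9): {q=9}
  after event 2 (t=14: SET q = 13): {q=13}
  after event 3 (t=19: SET q = 41): {q=41}
  after event 4 (t=20: DEL q): {}
  after event 5 (t=22: INC p by 11): {p=11}
  after event 6 (t=32: SET q = -15): {p=11, q=-15}
  after event 7 (t=35: DEC p by 13): {p=-2, q=-15}
  after event 8 (t=38: DEL p): {q=-15}
  after event 9 (t=44: SET r = 32): {q=-15, r=32}
  after event 10 (t=45: INC q by 9): {q=-6, r=32}
  after event 11 (t=49: DEC p by 7): {p=-7, q=-6, r=32}
  after event 12 (t=53: SET q = 44): {p=-7, q=44, r=32}

Answer: {p=-7, q=44, r=32}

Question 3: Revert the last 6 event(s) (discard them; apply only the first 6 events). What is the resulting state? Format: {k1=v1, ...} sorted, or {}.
Keep first 6 events (discard last 6):
  after event 1 (t=5: INC q by 9): {q=9}
  after event 2 (t=14: SET q = 13): {q=13}
  after event 3 (t=19: SET q = 41): {q=41}
  after event 4 (t=20: DEL q): {}
  after event 5 (t=22: INC p by 11): {p=11}
  after event 6 (t=32: SET q = -15): {p=11, q=-15}

Answer: {p=11, q=-15}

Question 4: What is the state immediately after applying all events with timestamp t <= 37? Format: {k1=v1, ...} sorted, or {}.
Apply events with t <= 37 (7 events):
  after event 1 (t=5: INC q by 9): {q=9}
  after event 2 (t=14: SET q = 13): {q=13}
  after event 3 (t=19: SET q = 41): {q=41}
  after event 4 (t=20: DEL q): {}
  after event 5 (t=22: INC p by 11): {p=11}
  after event 6 (t=32: SET q = -15): {p=11, q=-15}
  after event 7 (t=35: DEC p by 13): {p=-2, q=-15}

Answer: {p=-2, q=-15}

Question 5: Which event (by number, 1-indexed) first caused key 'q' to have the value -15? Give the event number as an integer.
Answer: 6

Derivation:
Looking for first event where q becomes -15:
  event 1: q = 9
  event 2: q = 13
  event 3: q = 41
  event 4: q = (absent)
  event 6: q (absent) -> -15  <-- first match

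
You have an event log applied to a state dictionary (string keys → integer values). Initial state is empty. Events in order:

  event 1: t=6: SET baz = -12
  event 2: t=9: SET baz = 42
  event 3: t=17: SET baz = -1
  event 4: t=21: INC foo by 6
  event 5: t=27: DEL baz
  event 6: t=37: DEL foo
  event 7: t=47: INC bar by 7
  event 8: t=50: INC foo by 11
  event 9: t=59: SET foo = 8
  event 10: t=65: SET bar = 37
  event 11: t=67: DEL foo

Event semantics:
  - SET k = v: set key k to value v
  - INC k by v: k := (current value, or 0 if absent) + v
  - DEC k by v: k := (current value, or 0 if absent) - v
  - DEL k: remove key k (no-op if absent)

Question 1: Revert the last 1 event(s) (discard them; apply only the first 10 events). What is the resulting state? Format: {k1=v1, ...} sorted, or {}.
Keep first 10 events (discard last 1):
  after event 1 (t=6: SET baz = -12): {baz=-12}
  after event 2 (t=9: SET baz = 42): {baz=42}
  after event 3 (t=17: SET baz = -1): {baz=-1}
  after event 4 (t=21: INC foo by 6): {baz=-1, foo=6}
  after event 5 (t=27: DEL baz): {foo=6}
  after event 6 (t=37: DEL foo): {}
  after event 7 (t=47: INC bar by 7): {bar=7}
  after event 8 (t=50: INC foo by 11): {bar=7, foo=11}
  after event 9 (t=59: SET foo = 8): {bar=7, foo=8}
  after event 10 (t=65: SET bar = 37): {bar=37, foo=8}

Answer: {bar=37, foo=8}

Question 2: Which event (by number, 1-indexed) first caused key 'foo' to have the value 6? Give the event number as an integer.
Answer: 4

Derivation:
Looking for first event where foo becomes 6:
  event 4: foo (absent) -> 6  <-- first match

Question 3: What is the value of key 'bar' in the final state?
Track key 'bar' through all 11 events:
  event 1 (t=6: SET baz = -12): bar unchanged
  event 2 (t=9: SET baz = 42): bar unchanged
  event 3 (t=17: SET baz = -1): bar unchanged
  event 4 (t=21: INC foo by 6): bar unchanged
  event 5 (t=27: DEL baz): bar unchanged
  event 6 (t=37: DEL foo): bar unchanged
  event 7 (t=47: INC bar by 7): bar (absent) -> 7
  event 8 (t=50: INC foo by 11): bar unchanged
  event 9 (t=59: SET foo = 8): bar unchanged
  event 10 (t=65: SET bar = 37): bar 7 -> 37
  event 11 (t=67: DEL foo): bar unchanged
Final: bar = 37

Answer: 37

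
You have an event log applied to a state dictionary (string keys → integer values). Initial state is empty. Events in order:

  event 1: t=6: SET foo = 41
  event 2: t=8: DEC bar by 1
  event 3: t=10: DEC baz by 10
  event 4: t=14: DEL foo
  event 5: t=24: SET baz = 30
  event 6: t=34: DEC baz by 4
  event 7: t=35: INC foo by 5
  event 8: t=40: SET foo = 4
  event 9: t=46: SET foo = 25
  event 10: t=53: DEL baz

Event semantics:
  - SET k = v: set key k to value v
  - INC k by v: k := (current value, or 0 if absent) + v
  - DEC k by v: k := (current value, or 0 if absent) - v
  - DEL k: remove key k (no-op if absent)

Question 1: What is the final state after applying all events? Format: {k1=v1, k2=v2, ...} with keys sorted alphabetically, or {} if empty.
  after event 1 (t=6: SET foo = 41): {foo=41}
  after event 2 (t=8: DEC bar by 1): {bar=-1, foo=41}
  after event 3 (t=10: DEC baz by 10): {bar=-1, baz=-10, foo=41}
  after event 4 (t=14: DEL foo): {bar=-1, baz=-10}
  after event 5 (t=24: SET baz = 30): {bar=-1, baz=30}
  after event 6 (t=34: DEC baz by 4): {bar=-1, baz=26}
  after event 7 (t=35: INC foo by 5): {bar=-1, baz=26, foo=5}
  after event 8 (t=40: SET foo = 4): {bar=-1, baz=26, foo=4}
  after event 9 (t=46: SET foo = 25): {bar=-1, baz=26, foo=25}
  after event 10 (t=53: DEL baz): {bar=-1, foo=25}

Answer: {bar=-1, foo=25}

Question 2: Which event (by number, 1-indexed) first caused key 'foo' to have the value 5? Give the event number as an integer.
Looking for first event where foo becomes 5:
  event 1: foo = 41
  event 2: foo = 41
  event 3: foo = 41
  event 4: foo = (absent)
  event 7: foo (absent) -> 5  <-- first match

Answer: 7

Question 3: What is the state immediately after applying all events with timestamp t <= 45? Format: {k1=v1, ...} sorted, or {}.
Apply events with t <= 45 (8 events):
  after event 1 (t=6: SET foo = 41): {foo=41}
  after event 2 (t=8: DEC bar by 1): {bar=-1, foo=41}
  after event 3 (t=10: DEC baz by 10): {bar=-1, baz=-10, foo=41}
  after event 4 (t=14: DEL foo): {bar=-1, baz=-10}
  after event 5 (t=24: SET baz = 30): {bar=-1, baz=30}
  after event 6 (t=34: DEC baz by 4): {bar=-1, baz=26}
  after event 7 (t=35: INC foo by 5): {bar=-1, baz=26, foo=5}
  after event 8 (t=40: SET foo = 4): {bar=-1, baz=26, foo=4}

Answer: {bar=-1, baz=26, foo=4}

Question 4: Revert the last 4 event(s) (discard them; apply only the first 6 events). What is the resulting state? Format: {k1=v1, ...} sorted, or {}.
Keep first 6 events (discard last 4):
  after event 1 (t=6: SET foo = 41): {foo=41}
  after event 2 (t=8: DEC bar by 1): {bar=-1, foo=41}
  after event 3 (t=10: DEC baz by 10): {bar=-1, baz=-10, foo=41}
  after event 4 (t=14: DEL foo): {bar=-1, baz=-10}
  after event 5 (t=24: SET baz = 30): {bar=-1, baz=30}
  after event 6 (t=34: DEC baz by 4): {bar=-1, baz=26}

Answer: {bar=-1, baz=26}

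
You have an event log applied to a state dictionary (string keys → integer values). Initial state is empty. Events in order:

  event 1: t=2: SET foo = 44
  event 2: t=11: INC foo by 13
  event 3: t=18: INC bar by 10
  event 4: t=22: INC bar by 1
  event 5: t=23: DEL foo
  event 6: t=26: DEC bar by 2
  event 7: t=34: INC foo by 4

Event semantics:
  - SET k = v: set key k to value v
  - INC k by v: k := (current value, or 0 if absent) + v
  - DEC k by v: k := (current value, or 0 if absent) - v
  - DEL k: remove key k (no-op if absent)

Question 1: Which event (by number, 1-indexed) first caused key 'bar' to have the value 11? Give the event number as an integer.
Answer: 4

Derivation:
Looking for first event where bar becomes 11:
  event 3: bar = 10
  event 4: bar 10 -> 11  <-- first match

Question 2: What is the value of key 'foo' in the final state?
Track key 'foo' through all 7 events:
  event 1 (t=2: SET foo = 44): foo (absent) -> 44
  event 2 (t=11: INC foo by 13): foo 44 -> 57
  event 3 (t=18: INC bar by 10): foo unchanged
  event 4 (t=22: INC bar by 1): foo unchanged
  event 5 (t=23: DEL foo): foo 57 -> (absent)
  event 6 (t=26: DEC bar by 2): foo unchanged
  event 7 (t=34: INC foo by 4): foo (absent) -> 4
Final: foo = 4

Answer: 4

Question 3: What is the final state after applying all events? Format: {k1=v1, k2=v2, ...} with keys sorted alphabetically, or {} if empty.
  after event 1 (t=2: SET foo = 44): {foo=44}
  after event 2 (t=11: INC foo by 13): {foo=57}
  after event 3 (t=18: INC bar by 10): {bar=10, foo=57}
  after event 4 (t=22: INC bar by 1): {bar=11, foo=57}
  after event 5 (t=23: DEL foo): {bar=11}
  after event 6 (t=26: DEC bar by 2): {bar=9}
  after event 7 (t=34: INC foo by 4): {bar=9, foo=4}

Answer: {bar=9, foo=4}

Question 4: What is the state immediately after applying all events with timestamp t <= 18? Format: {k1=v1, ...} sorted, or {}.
Answer: {bar=10, foo=57}

Derivation:
Apply events with t <= 18 (3 events):
  after event 1 (t=2: SET foo = 44): {foo=44}
  after event 2 (t=11: INC foo by 13): {foo=57}
  after event 3 (t=18: INC bar by 10): {bar=10, foo=57}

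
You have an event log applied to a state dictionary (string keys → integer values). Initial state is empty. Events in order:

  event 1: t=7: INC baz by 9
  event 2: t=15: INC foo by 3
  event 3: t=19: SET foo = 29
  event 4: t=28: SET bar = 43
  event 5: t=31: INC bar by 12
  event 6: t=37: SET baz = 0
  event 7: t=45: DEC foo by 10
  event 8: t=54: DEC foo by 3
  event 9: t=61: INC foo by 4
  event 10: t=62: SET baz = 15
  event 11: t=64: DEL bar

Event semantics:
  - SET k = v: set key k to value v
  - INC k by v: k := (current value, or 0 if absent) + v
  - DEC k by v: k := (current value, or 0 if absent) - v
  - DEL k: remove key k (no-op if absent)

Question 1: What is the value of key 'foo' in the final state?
Answer: 20

Derivation:
Track key 'foo' through all 11 events:
  event 1 (t=7: INC baz by 9): foo unchanged
  event 2 (t=15: INC foo by 3): foo (absent) -> 3
  event 3 (t=19: SET foo = 29): foo 3 -> 29
  event 4 (t=28: SET bar = 43): foo unchanged
  event 5 (t=31: INC bar by 12): foo unchanged
  event 6 (t=37: SET baz = 0): foo unchanged
  event 7 (t=45: DEC foo by 10): foo 29 -> 19
  event 8 (t=54: DEC foo by 3): foo 19 -> 16
  event 9 (t=61: INC foo by 4): foo 16 -> 20
  event 10 (t=62: SET baz = 15): foo unchanged
  event 11 (t=64: DEL bar): foo unchanged
Final: foo = 20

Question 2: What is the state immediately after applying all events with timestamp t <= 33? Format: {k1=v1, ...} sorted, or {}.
Answer: {bar=55, baz=9, foo=29}

Derivation:
Apply events with t <= 33 (5 events):
  after event 1 (t=7: INC baz by 9): {baz=9}
  after event 2 (t=15: INC foo by 3): {baz=9, foo=3}
  after event 3 (t=19: SET foo = 29): {baz=9, foo=29}
  after event 4 (t=28: SET bar = 43): {bar=43, baz=9, foo=29}
  after event 5 (t=31: INC bar by 12): {bar=55, baz=9, foo=29}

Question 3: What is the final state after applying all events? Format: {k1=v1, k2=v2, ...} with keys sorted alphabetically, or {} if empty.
  after event 1 (t=7: INC baz by 9): {baz=9}
  after event 2 (t=15: INC foo by 3): {baz=9, foo=3}
  after event 3 (t=19: SET foo = 29): {baz=9, foo=29}
  after event 4 (t=28: SET bar = 43): {bar=43, baz=9, foo=29}
  after event 5 (t=31: INC bar by 12): {bar=55, baz=9, foo=29}
  after event 6 (t=37: SET baz = 0): {bar=55, baz=0, foo=29}
  after event 7 (t=45: DEC foo by 10): {bar=55, baz=0, foo=19}
  after event 8 (t=54: DEC foo by 3): {bar=55, baz=0, foo=16}
  after event 9 (t=61: INC foo by 4): {bar=55, baz=0, foo=20}
  after event 10 (t=62: SET baz = 15): {bar=55, baz=15, foo=20}
  after event 11 (t=64: DEL bar): {baz=15, foo=20}

Answer: {baz=15, foo=20}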